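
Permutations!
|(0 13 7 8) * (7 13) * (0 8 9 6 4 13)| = |(0 7 9 6 4 13)| = 6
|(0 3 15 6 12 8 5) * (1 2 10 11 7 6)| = |(0 3 15 1 2 10 11 7 6 12 8 5)| = 12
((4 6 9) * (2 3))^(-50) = (4 6 9) = [0, 1, 2, 3, 6, 5, 9, 7, 8, 4]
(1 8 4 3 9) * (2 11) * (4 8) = (1 4 3 9)(2 11) = [0, 4, 11, 9, 3, 5, 6, 7, 8, 1, 10, 2]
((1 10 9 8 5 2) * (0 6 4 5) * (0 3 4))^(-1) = (0 6)(1 2 5 4 3 8 9 10) = [6, 2, 5, 8, 3, 4, 0, 7, 9, 10, 1]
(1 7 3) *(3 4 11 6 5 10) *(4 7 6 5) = (1 6 4 11 5 10 3) = [0, 6, 2, 1, 11, 10, 4, 7, 8, 9, 3, 5]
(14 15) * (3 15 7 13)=(3 15 14 7 13)=[0, 1, 2, 15, 4, 5, 6, 13, 8, 9, 10, 11, 12, 3, 7, 14]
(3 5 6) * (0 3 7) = [3, 1, 2, 5, 4, 6, 7, 0] = (0 3 5 6 7)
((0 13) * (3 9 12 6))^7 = (0 13)(3 6 12 9) = [13, 1, 2, 6, 4, 5, 12, 7, 8, 3, 10, 11, 9, 0]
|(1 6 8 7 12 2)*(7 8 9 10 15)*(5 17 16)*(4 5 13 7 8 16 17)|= |(17)(1 6 9 10 15 8 16 13 7 12 2)(4 5)|= 22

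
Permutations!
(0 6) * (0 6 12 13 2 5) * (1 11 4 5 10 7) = [12, 11, 10, 3, 5, 0, 6, 1, 8, 9, 7, 4, 13, 2] = (0 12 13 2 10 7 1 11 4 5)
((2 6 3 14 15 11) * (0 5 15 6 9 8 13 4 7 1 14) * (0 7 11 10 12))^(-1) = (0 12 10 15 5)(1 7 3 6 14)(2 11 4 13 8 9) = [12, 7, 11, 6, 13, 0, 14, 3, 9, 2, 15, 4, 10, 8, 1, 5]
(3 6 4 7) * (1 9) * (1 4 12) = (1 9 4 7 3 6 12) = [0, 9, 2, 6, 7, 5, 12, 3, 8, 4, 10, 11, 1]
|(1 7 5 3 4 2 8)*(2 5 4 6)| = |(1 7 4 5 3 6 2 8)| = 8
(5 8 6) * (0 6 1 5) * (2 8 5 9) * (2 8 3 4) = [6, 9, 3, 4, 2, 5, 0, 7, 1, 8] = (0 6)(1 9 8)(2 3 4)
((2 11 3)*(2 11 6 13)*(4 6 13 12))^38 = (13)(4 12 6) = [0, 1, 2, 3, 12, 5, 4, 7, 8, 9, 10, 11, 6, 13]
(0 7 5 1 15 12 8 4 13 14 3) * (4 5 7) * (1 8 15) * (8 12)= (0 4 13 14 3)(5 12 15 8)= [4, 1, 2, 0, 13, 12, 6, 7, 5, 9, 10, 11, 15, 14, 3, 8]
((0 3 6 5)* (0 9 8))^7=(0 3 6 5 9 8)=[3, 1, 2, 6, 4, 9, 5, 7, 0, 8]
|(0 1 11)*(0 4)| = |(0 1 11 4)| = 4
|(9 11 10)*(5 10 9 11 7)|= 5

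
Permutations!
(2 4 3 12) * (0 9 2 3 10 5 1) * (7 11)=(0 9 2 4 10 5 1)(3 12)(7 11)=[9, 0, 4, 12, 10, 1, 6, 11, 8, 2, 5, 7, 3]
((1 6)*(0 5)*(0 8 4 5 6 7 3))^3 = (8)(0 7 6 3 1) = [7, 0, 2, 1, 4, 5, 3, 6, 8]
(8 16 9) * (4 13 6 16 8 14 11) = (4 13 6 16 9 14 11) = [0, 1, 2, 3, 13, 5, 16, 7, 8, 14, 10, 4, 12, 6, 11, 15, 9]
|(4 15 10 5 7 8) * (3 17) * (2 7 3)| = 9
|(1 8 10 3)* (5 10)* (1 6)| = 6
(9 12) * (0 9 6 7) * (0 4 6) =(0 9 12)(4 6 7) =[9, 1, 2, 3, 6, 5, 7, 4, 8, 12, 10, 11, 0]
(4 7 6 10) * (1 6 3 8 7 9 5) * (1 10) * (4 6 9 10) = (1 9 5 4 10 6)(3 8 7) = [0, 9, 2, 8, 10, 4, 1, 3, 7, 5, 6]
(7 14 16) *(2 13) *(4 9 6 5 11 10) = (2 13)(4 9 6 5 11 10)(7 14 16) = [0, 1, 13, 3, 9, 11, 5, 14, 8, 6, 4, 10, 12, 2, 16, 15, 7]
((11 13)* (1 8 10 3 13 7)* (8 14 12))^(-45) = (14) = [0, 1, 2, 3, 4, 5, 6, 7, 8, 9, 10, 11, 12, 13, 14]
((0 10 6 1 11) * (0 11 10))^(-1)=(11)(1 6 10)=[0, 6, 2, 3, 4, 5, 10, 7, 8, 9, 1, 11]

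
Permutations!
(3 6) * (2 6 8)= (2 6 3 8)= [0, 1, 6, 8, 4, 5, 3, 7, 2]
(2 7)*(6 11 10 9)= (2 7)(6 11 10 9)= [0, 1, 7, 3, 4, 5, 11, 2, 8, 6, 9, 10]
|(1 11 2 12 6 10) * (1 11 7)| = 10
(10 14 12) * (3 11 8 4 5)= (3 11 8 4 5)(10 14 12)= [0, 1, 2, 11, 5, 3, 6, 7, 4, 9, 14, 8, 10, 13, 12]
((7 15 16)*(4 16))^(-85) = (4 15 7 16) = [0, 1, 2, 3, 15, 5, 6, 16, 8, 9, 10, 11, 12, 13, 14, 7, 4]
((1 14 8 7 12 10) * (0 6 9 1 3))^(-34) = (0 7 9 10 14)(1 3 8 6 12) = [7, 3, 2, 8, 4, 5, 12, 9, 6, 10, 14, 11, 1, 13, 0]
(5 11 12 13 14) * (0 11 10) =(0 11 12 13 14 5 10) =[11, 1, 2, 3, 4, 10, 6, 7, 8, 9, 0, 12, 13, 14, 5]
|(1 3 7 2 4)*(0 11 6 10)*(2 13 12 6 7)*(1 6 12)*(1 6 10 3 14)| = |(0 11 7 13 6 3 2 4 10)(1 14)| = 18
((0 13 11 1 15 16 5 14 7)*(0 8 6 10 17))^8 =(0 7 1 10 5 13 8 15 17 14 11 6 16) =[7, 10, 2, 3, 4, 13, 16, 1, 15, 9, 5, 6, 12, 8, 11, 17, 0, 14]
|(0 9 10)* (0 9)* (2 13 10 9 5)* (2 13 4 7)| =|(2 4 7)(5 13 10)| =3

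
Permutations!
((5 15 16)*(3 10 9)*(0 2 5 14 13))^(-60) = [15, 1, 16, 3, 4, 14, 6, 7, 8, 9, 10, 11, 12, 5, 2, 13, 0] = (0 15 13 5 14 2 16)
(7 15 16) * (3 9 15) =(3 9 15 16 7) =[0, 1, 2, 9, 4, 5, 6, 3, 8, 15, 10, 11, 12, 13, 14, 16, 7]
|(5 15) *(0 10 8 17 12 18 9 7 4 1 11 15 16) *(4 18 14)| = |(0 10 8 17 12 14 4 1 11 15 5 16)(7 18 9)| = 12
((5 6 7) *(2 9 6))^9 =(2 5 7 6 9) =[0, 1, 5, 3, 4, 7, 9, 6, 8, 2]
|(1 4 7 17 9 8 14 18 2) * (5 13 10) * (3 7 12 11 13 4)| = 18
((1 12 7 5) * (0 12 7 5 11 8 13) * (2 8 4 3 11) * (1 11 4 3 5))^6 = (0 13 8 2 7 1 12)(3 5)(4 11) = [13, 12, 7, 5, 11, 3, 6, 1, 2, 9, 10, 4, 0, 8]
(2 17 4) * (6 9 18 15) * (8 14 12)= (2 17 4)(6 9 18 15)(8 14 12)= [0, 1, 17, 3, 2, 5, 9, 7, 14, 18, 10, 11, 8, 13, 12, 6, 16, 4, 15]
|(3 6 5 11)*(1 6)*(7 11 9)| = |(1 6 5 9 7 11 3)| = 7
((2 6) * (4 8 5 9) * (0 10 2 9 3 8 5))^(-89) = [10, 1, 6, 8, 5, 3, 9, 7, 0, 4, 2] = (0 10 2 6 9 4 5 3 8)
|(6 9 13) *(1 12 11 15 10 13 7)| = |(1 12 11 15 10 13 6 9 7)| = 9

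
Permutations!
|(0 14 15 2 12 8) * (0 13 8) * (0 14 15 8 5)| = 8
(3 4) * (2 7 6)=[0, 1, 7, 4, 3, 5, 2, 6]=(2 7 6)(3 4)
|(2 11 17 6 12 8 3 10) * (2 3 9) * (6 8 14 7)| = |(2 11 17 8 9)(3 10)(6 12 14 7)| = 20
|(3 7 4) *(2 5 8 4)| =6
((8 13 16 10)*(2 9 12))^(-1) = (2 12 9)(8 10 16 13) = [0, 1, 12, 3, 4, 5, 6, 7, 10, 2, 16, 11, 9, 8, 14, 15, 13]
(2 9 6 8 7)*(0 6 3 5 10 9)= (0 6 8 7 2)(3 5 10 9)= [6, 1, 0, 5, 4, 10, 8, 2, 7, 3, 9]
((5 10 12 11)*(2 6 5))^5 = (2 11 12 10 5 6) = [0, 1, 11, 3, 4, 6, 2, 7, 8, 9, 5, 12, 10]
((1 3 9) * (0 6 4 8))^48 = (9) = [0, 1, 2, 3, 4, 5, 6, 7, 8, 9]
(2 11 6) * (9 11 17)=[0, 1, 17, 3, 4, 5, 2, 7, 8, 11, 10, 6, 12, 13, 14, 15, 16, 9]=(2 17 9 11 6)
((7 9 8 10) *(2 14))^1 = (2 14)(7 9 8 10) = [0, 1, 14, 3, 4, 5, 6, 9, 10, 8, 7, 11, 12, 13, 2]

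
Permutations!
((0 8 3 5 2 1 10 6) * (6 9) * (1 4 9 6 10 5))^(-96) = (0 5 10 3 4)(1 9 8 2 6) = [5, 9, 6, 4, 0, 10, 1, 7, 2, 8, 3]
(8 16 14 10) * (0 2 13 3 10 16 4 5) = (0 2 13 3 10 8 4 5)(14 16) = [2, 1, 13, 10, 5, 0, 6, 7, 4, 9, 8, 11, 12, 3, 16, 15, 14]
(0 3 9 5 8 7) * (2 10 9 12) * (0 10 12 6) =(0 3 6)(2 12)(5 8 7 10 9) =[3, 1, 12, 6, 4, 8, 0, 10, 7, 5, 9, 11, 2]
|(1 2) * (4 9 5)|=6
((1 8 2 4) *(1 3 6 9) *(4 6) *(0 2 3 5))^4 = (0 1 5 9 4 6 3 2 8) = [1, 5, 8, 2, 6, 9, 3, 7, 0, 4]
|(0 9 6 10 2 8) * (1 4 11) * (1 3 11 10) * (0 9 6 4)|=|(0 6 1)(2 8 9 4 10)(3 11)|=30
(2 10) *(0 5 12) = [5, 1, 10, 3, 4, 12, 6, 7, 8, 9, 2, 11, 0] = (0 5 12)(2 10)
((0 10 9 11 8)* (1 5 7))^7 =(0 9 8 10 11)(1 5 7) =[9, 5, 2, 3, 4, 7, 6, 1, 10, 8, 11, 0]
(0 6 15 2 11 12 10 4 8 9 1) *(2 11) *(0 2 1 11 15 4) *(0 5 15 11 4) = (0 6)(1 2)(4 8 9)(5 15 11 12 10) = [6, 2, 1, 3, 8, 15, 0, 7, 9, 4, 5, 12, 10, 13, 14, 11]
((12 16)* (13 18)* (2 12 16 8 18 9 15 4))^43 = (2 18 15 12 13 4 8 9) = [0, 1, 18, 3, 8, 5, 6, 7, 9, 2, 10, 11, 13, 4, 14, 12, 16, 17, 15]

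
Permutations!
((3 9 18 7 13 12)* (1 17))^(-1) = [0, 17, 2, 12, 4, 5, 6, 18, 8, 3, 10, 11, 13, 7, 14, 15, 16, 1, 9] = (1 17)(3 12 13 7 18 9)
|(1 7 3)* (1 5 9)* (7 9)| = 6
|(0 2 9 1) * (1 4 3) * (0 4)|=3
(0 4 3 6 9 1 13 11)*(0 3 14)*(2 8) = (0 4 14)(1 13 11 3 6 9)(2 8) = [4, 13, 8, 6, 14, 5, 9, 7, 2, 1, 10, 3, 12, 11, 0]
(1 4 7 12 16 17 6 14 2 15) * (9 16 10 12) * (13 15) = (1 4 7 9 16 17 6 14 2 13 15)(10 12) = [0, 4, 13, 3, 7, 5, 14, 9, 8, 16, 12, 11, 10, 15, 2, 1, 17, 6]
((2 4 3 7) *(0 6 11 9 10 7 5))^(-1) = (0 5 3 4 2 7 10 9 11 6) = [5, 1, 7, 4, 2, 3, 0, 10, 8, 11, 9, 6]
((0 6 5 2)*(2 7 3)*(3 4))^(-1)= (0 2 3 4 7 5 6)= [2, 1, 3, 4, 7, 6, 0, 5]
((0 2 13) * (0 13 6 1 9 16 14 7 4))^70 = (0 7 16 1 2 4 14 9 6) = [7, 2, 4, 3, 14, 5, 0, 16, 8, 6, 10, 11, 12, 13, 9, 15, 1]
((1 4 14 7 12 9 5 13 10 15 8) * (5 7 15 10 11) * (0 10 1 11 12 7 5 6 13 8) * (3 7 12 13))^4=(0 14 1)(3 5)(4 10 15)(6 9)(7 8)(11 12)=[14, 0, 2, 5, 10, 3, 9, 8, 7, 6, 15, 12, 11, 13, 1, 4]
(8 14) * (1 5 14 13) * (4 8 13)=[0, 5, 2, 3, 8, 14, 6, 7, 4, 9, 10, 11, 12, 1, 13]=(1 5 14 13)(4 8)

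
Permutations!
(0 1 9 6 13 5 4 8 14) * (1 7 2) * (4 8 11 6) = [7, 9, 1, 3, 11, 8, 13, 2, 14, 4, 10, 6, 12, 5, 0] = (0 7 2 1 9 4 11 6 13 5 8 14)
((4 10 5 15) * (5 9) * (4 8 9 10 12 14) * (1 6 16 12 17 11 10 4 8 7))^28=(17)(1 15 9 14 16)(5 8 12 6 7)=[0, 15, 2, 3, 4, 8, 7, 5, 12, 14, 10, 11, 6, 13, 16, 9, 1, 17]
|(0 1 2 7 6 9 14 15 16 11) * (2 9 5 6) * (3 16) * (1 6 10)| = |(0 6 5 10 1 9 14 15 3 16 11)(2 7)| = 22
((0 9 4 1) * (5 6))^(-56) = (9) = [0, 1, 2, 3, 4, 5, 6, 7, 8, 9]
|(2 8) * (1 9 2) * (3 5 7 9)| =7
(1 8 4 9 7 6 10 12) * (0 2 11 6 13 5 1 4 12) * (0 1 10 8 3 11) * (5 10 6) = (0 2)(1 3 11 5 6 8 12 4 9 7 13 10) = [2, 3, 0, 11, 9, 6, 8, 13, 12, 7, 1, 5, 4, 10]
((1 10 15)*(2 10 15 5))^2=(15)(2 5 10)=[0, 1, 5, 3, 4, 10, 6, 7, 8, 9, 2, 11, 12, 13, 14, 15]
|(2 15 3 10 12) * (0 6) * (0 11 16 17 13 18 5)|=|(0 6 11 16 17 13 18 5)(2 15 3 10 12)|=40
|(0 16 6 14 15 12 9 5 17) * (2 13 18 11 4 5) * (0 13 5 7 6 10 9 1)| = 17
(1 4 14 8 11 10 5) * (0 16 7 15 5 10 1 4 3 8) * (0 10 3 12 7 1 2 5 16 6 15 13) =(0 6 15 16 1 12 7 13)(2 5 4 14 10 3 8 11) =[6, 12, 5, 8, 14, 4, 15, 13, 11, 9, 3, 2, 7, 0, 10, 16, 1]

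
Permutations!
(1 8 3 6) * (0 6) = (0 6 1 8 3) = [6, 8, 2, 0, 4, 5, 1, 7, 3]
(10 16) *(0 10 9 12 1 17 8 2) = [10, 17, 0, 3, 4, 5, 6, 7, 2, 12, 16, 11, 1, 13, 14, 15, 9, 8] = (0 10 16 9 12 1 17 8 2)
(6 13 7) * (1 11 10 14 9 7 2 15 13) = [0, 11, 15, 3, 4, 5, 1, 6, 8, 7, 14, 10, 12, 2, 9, 13] = (1 11 10 14 9 7 6)(2 15 13)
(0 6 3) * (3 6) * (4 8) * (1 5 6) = (0 3)(1 5 6)(4 8) = [3, 5, 2, 0, 8, 6, 1, 7, 4]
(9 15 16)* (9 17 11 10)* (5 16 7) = (5 16 17 11 10 9 15 7) = [0, 1, 2, 3, 4, 16, 6, 5, 8, 15, 9, 10, 12, 13, 14, 7, 17, 11]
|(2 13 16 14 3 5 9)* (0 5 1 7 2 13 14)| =5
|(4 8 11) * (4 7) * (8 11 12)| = |(4 11 7)(8 12)| = 6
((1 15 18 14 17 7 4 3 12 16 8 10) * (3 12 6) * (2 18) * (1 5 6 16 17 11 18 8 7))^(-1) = [0, 17, 15, 6, 7, 10, 5, 16, 2, 9, 8, 14, 4, 13, 18, 1, 3, 12, 11] = (1 17 12 4 7 16 3 6 5 10 8 2 15)(11 14 18)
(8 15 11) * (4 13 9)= (4 13 9)(8 15 11)= [0, 1, 2, 3, 13, 5, 6, 7, 15, 4, 10, 8, 12, 9, 14, 11]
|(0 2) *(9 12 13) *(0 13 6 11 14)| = 8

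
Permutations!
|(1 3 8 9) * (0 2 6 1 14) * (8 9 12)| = |(0 2 6 1 3 9 14)(8 12)| = 14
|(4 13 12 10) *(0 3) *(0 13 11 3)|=|(3 13 12 10 4 11)|=6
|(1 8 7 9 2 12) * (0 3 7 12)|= 15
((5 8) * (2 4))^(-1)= [0, 1, 4, 3, 2, 8, 6, 7, 5]= (2 4)(5 8)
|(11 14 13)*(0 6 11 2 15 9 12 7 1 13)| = 28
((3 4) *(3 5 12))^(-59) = [0, 1, 2, 4, 5, 12, 6, 7, 8, 9, 10, 11, 3] = (3 4 5 12)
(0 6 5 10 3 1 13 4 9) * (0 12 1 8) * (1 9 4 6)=(0 1 13 6 5 10 3 8)(9 12)=[1, 13, 2, 8, 4, 10, 5, 7, 0, 12, 3, 11, 9, 6]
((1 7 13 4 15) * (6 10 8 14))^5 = (15)(6 10 8 14) = [0, 1, 2, 3, 4, 5, 10, 7, 14, 9, 8, 11, 12, 13, 6, 15]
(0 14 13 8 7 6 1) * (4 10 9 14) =(0 4 10 9 14 13 8 7 6 1) =[4, 0, 2, 3, 10, 5, 1, 6, 7, 14, 9, 11, 12, 8, 13]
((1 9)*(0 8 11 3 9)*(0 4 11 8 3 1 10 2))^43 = [10, 4, 9, 2, 11, 5, 6, 7, 8, 0, 3, 1] = (0 10 3 2 9)(1 4 11)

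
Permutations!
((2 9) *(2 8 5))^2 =(2 8)(5 9) =[0, 1, 8, 3, 4, 9, 6, 7, 2, 5]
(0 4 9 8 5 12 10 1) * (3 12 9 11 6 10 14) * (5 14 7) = (0 4 11 6 10 1)(3 12 7 5 9 8 14) = [4, 0, 2, 12, 11, 9, 10, 5, 14, 8, 1, 6, 7, 13, 3]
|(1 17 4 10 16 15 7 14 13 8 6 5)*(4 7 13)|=12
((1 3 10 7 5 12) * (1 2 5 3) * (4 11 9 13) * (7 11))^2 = (2 12 5)(3 11 13 7 10 9 4) = [0, 1, 12, 11, 3, 2, 6, 10, 8, 4, 9, 13, 5, 7]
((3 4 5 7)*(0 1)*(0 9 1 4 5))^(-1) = (0 4)(1 9)(3 7 5) = [4, 9, 2, 7, 0, 3, 6, 5, 8, 1]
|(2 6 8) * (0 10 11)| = 3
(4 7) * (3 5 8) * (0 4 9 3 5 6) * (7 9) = (0 4 9 3 6)(5 8) = [4, 1, 2, 6, 9, 8, 0, 7, 5, 3]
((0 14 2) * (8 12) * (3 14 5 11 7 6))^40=(14)=[0, 1, 2, 3, 4, 5, 6, 7, 8, 9, 10, 11, 12, 13, 14]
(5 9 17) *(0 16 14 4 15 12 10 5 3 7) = (0 16 14 4 15 12 10 5 9 17 3 7) = [16, 1, 2, 7, 15, 9, 6, 0, 8, 17, 5, 11, 10, 13, 4, 12, 14, 3]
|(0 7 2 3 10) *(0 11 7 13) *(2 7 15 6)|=6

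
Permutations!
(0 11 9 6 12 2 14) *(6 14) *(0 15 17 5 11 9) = [9, 1, 6, 3, 4, 11, 12, 7, 8, 14, 10, 0, 2, 13, 15, 17, 16, 5] = (0 9 14 15 17 5 11)(2 6 12)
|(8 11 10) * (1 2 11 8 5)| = 5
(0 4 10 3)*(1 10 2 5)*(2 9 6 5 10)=(0 4 9 6 5 1 2 10 3)=[4, 2, 10, 0, 9, 1, 5, 7, 8, 6, 3]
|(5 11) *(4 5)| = 3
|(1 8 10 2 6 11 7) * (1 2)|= |(1 8 10)(2 6 11 7)|= 12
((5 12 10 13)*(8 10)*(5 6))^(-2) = (5 13 8)(6 10 12) = [0, 1, 2, 3, 4, 13, 10, 7, 5, 9, 12, 11, 6, 8]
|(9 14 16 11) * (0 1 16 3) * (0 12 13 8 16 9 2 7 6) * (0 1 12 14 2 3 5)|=|(0 12 13 8 16 11 3 14 5)(1 9 2 7 6)|=45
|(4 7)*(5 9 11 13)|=4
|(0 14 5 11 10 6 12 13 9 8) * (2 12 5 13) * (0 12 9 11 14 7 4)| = |(0 7 4)(2 9 8 12)(5 14 13 11 10 6)| = 12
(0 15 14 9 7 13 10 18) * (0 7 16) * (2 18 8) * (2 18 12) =(0 15 14 9 16)(2 12)(7 13 10 8 18) =[15, 1, 12, 3, 4, 5, 6, 13, 18, 16, 8, 11, 2, 10, 9, 14, 0, 17, 7]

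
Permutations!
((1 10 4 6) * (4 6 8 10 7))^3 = (1 8)(4 6)(7 10) = [0, 8, 2, 3, 6, 5, 4, 10, 1, 9, 7]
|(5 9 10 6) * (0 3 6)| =|(0 3 6 5 9 10)| =6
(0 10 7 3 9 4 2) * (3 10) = [3, 1, 0, 9, 2, 5, 6, 10, 8, 4, 7] = (0 3 9 4 2)(7 10)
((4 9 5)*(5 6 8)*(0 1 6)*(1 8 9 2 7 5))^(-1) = (0 9 6 1 8)(2 4 5 7) = [9, 8, 4, 3, 5, 7, 1, 2, 0, 6]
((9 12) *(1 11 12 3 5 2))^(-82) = (1 12 3 2 11 9 5) = [0, 12, 11, 2, 4, 1, 6, 7, 8, 5, 10, 9, 3]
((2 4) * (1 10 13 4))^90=(13)=[0, 1, 2, 3, 4, 5, 6, 7, 8, 9, 10, 11, 12, 13]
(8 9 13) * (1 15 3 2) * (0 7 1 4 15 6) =(0 7 1 6)(2 4 15 3)(8 9 13) =[7, 6, 4, 2, 15, 5, 0, 1, 9, 13, 10, 11, 12, 8, 14, 3]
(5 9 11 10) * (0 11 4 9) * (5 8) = (0 11 10 8 5)(4 9) = [11, 1, 2, 3, 9, 0, 6, 7, 5, 4, 8, 10]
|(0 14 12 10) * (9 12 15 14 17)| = |(0 17 9 12 10)(14 15)| = 10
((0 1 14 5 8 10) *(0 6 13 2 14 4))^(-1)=(0 4 1)(2 13 6 10 8 5 14)=[4, 0, 13, 3, 1, 14, 10, 7, 5, 9, 8, 11, 12, 6, 2]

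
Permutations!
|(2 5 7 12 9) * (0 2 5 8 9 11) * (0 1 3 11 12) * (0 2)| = 15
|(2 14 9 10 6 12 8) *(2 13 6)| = |(2 14 9 10)(6 12 8 13)| = 4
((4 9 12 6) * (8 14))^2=(14)(4 12)(6 9)=[0, 1, 2, 3, 12, 5, 9, 7, 8, 6, 10, 11, 4, 13, 14]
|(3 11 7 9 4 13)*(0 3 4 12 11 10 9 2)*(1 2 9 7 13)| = 11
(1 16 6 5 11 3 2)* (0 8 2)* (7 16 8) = [7, 8, 1, 0, 4, 11, 5, 16, 2, 9, 10, 3, 12, 13, 14, 15, 6] = (0 7 16 6 5 11 3)(1 8 2)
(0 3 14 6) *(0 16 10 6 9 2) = (0 3 14 9 2)(6 16 10) = [3, 1, 0, 14, 4, 5, 16, 7, 8, 2, 6, 11, 12, 13, 9, 15, 10]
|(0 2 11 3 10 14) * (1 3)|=7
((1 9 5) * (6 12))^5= (1 5 9)(6 12)= [0, 5, 2, 3, 4, 9, 12, 7, 8, 1, 10, 11, 6]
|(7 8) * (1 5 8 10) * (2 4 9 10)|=|(1 5 8 7 2 4 9 10)|=8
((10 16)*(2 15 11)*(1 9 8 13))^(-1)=(1 13 8 9)(2 11 15)(10 16)=[0, 13, 11, 3, 4, 5, 6, 7, 9, 1, 16, 15, 12, 8, 14, 2, 10]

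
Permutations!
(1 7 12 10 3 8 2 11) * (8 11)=(1 7 12 10 3 11)(2 8)=[0, 7, 8, 11, 4, 5, 6, 12, 2, 9, 3, 1, 10]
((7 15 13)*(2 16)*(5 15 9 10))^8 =(16)(5 13 9)(7 10 15) =[0, 1, 2, 3, 4, 13, 6, 10, 8, 5, 15, 11, 12, 9, 14, 7, 16]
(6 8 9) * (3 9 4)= [0, 1, 2, 9, 3, 5, 8, 7, 4, 6]= (3 9 6 8 4)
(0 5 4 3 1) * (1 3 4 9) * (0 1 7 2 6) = (0 5 9 7 2 6) = [5, 1, 6, 3, 4, 9, 0, 2, 8, 7]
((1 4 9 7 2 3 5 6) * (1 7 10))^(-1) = (1 10 9 4)(2 7 6 5 3) = [0, 10, 7, 2, 1, 3, 5, 6, 8, 4, 9]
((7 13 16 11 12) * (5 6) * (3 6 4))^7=(3 4 5 6)(7 16 12 13 11)=[0, 1, 2, 4, 5, 6, 3, 16, 8, 9, 10, 7, 13, 11, 14, 15, 12]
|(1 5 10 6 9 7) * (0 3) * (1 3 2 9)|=20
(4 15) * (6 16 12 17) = (4 15)(6 16 12 17) = [0, 1, 2, 3, 15, 5, 16, 7, 8, 9, 10, 11, 17, 13, 14, 4, 12, 6]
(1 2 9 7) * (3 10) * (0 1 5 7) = [1, 2, 9, 10, 4, 7, 6, 5, 8, 0, 3] = (0 1 2 9)(3 10)(5 7)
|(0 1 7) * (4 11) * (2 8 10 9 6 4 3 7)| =11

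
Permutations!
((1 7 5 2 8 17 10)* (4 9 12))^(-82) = (1 5 8 10 7 2 17)(4 12 9) = [0, 5, 17, 3, 12, 8, 6, 2, 10, 4, 7, 11, 9, 13, 14, 15, 16, 1]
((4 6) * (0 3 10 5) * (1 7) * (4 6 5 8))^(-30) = (10) = [0, 1, 2, 3, 4, 5, 6, 7, 8, 9, 10]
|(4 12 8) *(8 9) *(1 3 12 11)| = |(1 3 12 9 8 4 11)| = 7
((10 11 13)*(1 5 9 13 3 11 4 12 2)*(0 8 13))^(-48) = (0 13 4 2 5)(1 9 8 10 12) = [13, 9, 5, 3, 2, 0, 6, 7, 10, 8, 12, 11, 1, 4]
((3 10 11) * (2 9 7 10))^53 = [0, 1, 3, 11, 4, 5, 6, 9, 8, 2, 7, 10] = (2 3 11 10 7 9)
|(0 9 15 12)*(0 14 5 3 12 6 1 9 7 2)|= 12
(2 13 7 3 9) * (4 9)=[0, 1, 13, 4, 9, 5, 6, 3, 8, 2, 10, 11, 12, 7]=(2 13 7 3 4 9)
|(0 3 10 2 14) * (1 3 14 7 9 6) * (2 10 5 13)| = 8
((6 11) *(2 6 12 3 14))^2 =(2 11 3)(6 12 14) =[0, 1, 11, 2, 4, 5, 12, 7, 8, 9, 10, 3, 14, 13, 6]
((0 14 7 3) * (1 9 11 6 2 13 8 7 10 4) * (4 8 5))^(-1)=[3, 4, 6, 7, 5, 13, 11, 8, 10, 1, 14, 9, 12, 2, 0]=(0 3 7 8 10 14)(1 4 5 13 2 6 11 9)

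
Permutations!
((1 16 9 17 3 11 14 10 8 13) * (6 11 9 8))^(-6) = [0, 8, 2, 3, 4, 5, 14, 7, 1, 9, 11, 10, 12, 16, 6, 15, 13, 17] = (17)(1 8)(6 14)(10 11)(13 16)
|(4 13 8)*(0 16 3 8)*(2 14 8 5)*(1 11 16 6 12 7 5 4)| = |(0 6 12 7 5 2 14 8 1 11 16 3 4 13)| = 14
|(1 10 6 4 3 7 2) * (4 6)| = 6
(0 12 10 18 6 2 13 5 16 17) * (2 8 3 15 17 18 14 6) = [12, 1, 13, 15, 4, 16, 8, 7, 3, 9, 14, 11, 10, 5, 6, 17, 18, 0, 2] = (0 12 10 14 6 8 3 15 17)(2 13 5 16 18)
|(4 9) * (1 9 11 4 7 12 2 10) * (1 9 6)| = 10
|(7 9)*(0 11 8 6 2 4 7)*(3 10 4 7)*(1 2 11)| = 15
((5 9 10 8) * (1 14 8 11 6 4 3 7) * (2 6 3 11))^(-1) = (1 7 3 11 4 6 2 10 9 5 8 14) = [0, 7, 10, 11, 6, 8, 2, 3, 14, 5, 9, 4, 12, 13, 1]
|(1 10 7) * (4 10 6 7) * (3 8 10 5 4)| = |(1 6 7)(3 8 10)(4 5)| = 6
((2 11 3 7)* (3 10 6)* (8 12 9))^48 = [0, 1, 2, 3, 4, 5, 6, 7, 8, 9, 10, 11, 12] = (12)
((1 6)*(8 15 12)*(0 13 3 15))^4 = (0 12 3)(8 15 13) = [12, 1, 2, 0, 4, 5, 6, 7, 15, 9, 10, 11, 3, 8, 14, 13]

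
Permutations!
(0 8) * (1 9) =(0 8)(1 9) =[8, 9, 2, 3, 4, 5, 6, 7, 0, 1]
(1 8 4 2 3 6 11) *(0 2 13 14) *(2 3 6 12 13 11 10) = (0 3 12 13 14)(1 8 4 11)(2 6 10) = [3, 8, 6, 12, 11, 5, 10, 7, 4, 9, 2, 1, 13, 14, 0]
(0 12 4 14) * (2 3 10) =(0 12 4 14)(2 3 10) =[12, 1, 3, 10, 14, 5, 6, 7, 8, 9, 2, 11, 4, 13, 0]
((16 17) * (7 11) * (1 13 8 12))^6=[0, 8, 2, 3, 4, 5, 6, 7, 1, 9, 10, 11, 13, 12, 14, 15, 16, 17]=(17)(1 8)(12 13)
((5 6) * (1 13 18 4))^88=(18)=[0, 1, 2, 3, 4, 5, 6, 7, 8, 9, 10, 11, 12, 13, 14, 15, 16, 17, 18]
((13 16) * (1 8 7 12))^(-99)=(1 8 7 12)(13 16)=[0, 8, 2, 3, 4, 5, 6, 12, 7, 9, 10, 11, 1, 16, 14, 15, 13]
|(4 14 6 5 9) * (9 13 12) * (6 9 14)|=7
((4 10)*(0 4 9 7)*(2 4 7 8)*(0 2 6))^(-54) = (0 2 10 8)(4 9 6 7) = [2, 1, 10, 3, 9, 5, 7, 4, 0, 6, 8]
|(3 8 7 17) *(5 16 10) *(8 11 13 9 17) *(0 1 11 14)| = |(0 1 11 13 9 17 3 14)(5 16 10)(7 8)| = 24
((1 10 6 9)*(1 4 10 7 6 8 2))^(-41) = (1 2 8 10 4 9 6 7) = [0, 2, 8, 3, 9, 5, 7, 1, 10, 6, 4]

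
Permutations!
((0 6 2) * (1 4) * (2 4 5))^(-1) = [2, 4, 5, 3, 6, 1, 0] = (0 2 5 1 4 6)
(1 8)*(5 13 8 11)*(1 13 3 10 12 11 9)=[0, 9, 2, 10, 4, 3, 6, 7, 13, 1, 12, 5, 11, 8]=(1 9)(3 10 12 11 5)(8 13)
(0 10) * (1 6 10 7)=(0 7 1 6 10)=[7, 6, 2, 3, 4, 5, 10, 1, 8, 9, 0]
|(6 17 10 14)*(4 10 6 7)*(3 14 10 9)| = |(3 14 7 4 9)(6 17)| = 10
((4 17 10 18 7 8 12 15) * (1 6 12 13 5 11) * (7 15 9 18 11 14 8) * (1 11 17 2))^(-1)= (1 2 4 15 18 9 12 6)(5 13 8 14)(10 17)= [0, 2, 4, 3, 15, 13, 1, 7, 14, 12, 17, 11, 6, 8, 5, 18, 16, 10, 9]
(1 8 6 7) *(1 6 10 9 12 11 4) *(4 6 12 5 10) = (1 8 4)(5 10 9)(6 7 12 11) = [0, 8, 2, 3, 1, 10, 7, 12, 4, 5, 9, 6, 11]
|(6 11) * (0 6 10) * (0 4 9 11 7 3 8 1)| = |(0 6 7 3 8 1)(4 9 11 10)| = 12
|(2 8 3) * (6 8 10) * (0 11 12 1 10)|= 9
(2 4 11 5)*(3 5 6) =(2 4 11 6 3 5) =[0, 1, 4, 5, 11, 2, 3, 7, 8, 9, 10, 6]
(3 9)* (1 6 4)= (1 6 4)(3 9)= [0, 6, 2, 9, 1, 5, 4, 7, 8, 3]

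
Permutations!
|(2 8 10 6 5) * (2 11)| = |(2 8 10 6 5 11)| = 6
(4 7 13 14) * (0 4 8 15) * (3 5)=(0 4 7 13 14 8 15)(3 5)=[4, 1, 2, 5, 7, 3, 6, 13, 15, 9, 10, 11, 12, 14, 8, 0]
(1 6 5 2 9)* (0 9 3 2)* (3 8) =(0 9 1 6 5)(2 8 3) =[9, 6, 8, 2, 4, 0, 5, 7, 3, 1]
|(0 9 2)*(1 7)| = |(0 9 2)(1 7)| = 6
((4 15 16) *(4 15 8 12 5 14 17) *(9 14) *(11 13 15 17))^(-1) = [0, 1, 2, 3, 17, 12, 6, 7, 4, 5, 10, 14, 8, 11, 9, 13, 15, 16] = (4 17 16 15 13 11 14 9 5 12 8)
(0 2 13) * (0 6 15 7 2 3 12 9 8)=(0 3 12 9 8)(2 13 6 15 7)=[3, 1, 13, 12, 4, 5, 15, 2, 0, 8, 10, 11, 9, 6, 14, 7]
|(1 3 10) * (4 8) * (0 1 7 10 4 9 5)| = 14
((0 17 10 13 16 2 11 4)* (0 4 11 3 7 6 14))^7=[7, 1, 10, 13, 4, 5, 2, 16, 8, 9, 14, 11, 12, 0, 3, 15, 17, 6]=(0 7 16 17 6 2 10 14 3 13)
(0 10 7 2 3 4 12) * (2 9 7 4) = (0 10 4 12)(2 3)(7 9) = [10, 1, 3, 2, 12, 5, 6, 9, 8, 7, 4, 11, 0]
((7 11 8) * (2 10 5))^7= (2 10 5)(7 11 8)= [0, 1, 10, 3, 4, 2, 6, 11, 7, 9, 5, 8]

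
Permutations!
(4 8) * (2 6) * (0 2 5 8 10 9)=(0 2 6 5 8 4 10 9)=[2, 1, 6, 3, 10, 8, 5, 7, 4, 0, 9]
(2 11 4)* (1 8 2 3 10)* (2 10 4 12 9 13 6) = (1 8 10)(2 11 12 9 13 6)(3 4) = [0, 8, 11, 4, 3, 5, 2, 7, 10, 13, 1, 12, 9, 6]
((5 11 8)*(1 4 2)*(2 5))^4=(1 8 5)(2 11 4)=[0, 8, 11, 3, 2, 1, 6, 7, 5, 9, 10, 4]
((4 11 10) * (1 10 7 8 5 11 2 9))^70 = (5 7)(8 11) = [0, 1, 2, 3, 4, 7, 6, 5, 11, 9, 10, 8]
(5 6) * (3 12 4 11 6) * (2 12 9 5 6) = (2 12 4 11)(3 9 5) = [0, 1, 12, 9, 11, 3, 6, 7, 8, 5, 10, 2, 4]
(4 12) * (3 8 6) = [0, 1, 2, 8, 12, 5, 3, 7, 6, 9, 10, 11, 4] = (3 8 6)(4 12)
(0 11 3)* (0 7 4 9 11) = (3 7 4 9 11) = [0, 1, 2, 7, 9, 5, 6, 4, 8, 11, 10, 3]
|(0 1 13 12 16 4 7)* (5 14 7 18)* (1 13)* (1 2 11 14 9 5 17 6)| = |(0 13 12 16 4 18 17 6 1 2 11 14 7)(5 9)| = 26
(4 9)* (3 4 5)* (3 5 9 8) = (9)(3 4 8) = [0, 1, 2, 4, 8, 5, 6, 7, 3, 9]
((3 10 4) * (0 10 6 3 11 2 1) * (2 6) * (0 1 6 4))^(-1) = (0 10)(2 3 6)(4 11) = [10, 1, 3, 6, 11, 5, 2, 7, 8, 9, 0, 4]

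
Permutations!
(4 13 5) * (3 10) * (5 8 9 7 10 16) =(3 16 5 4 13 8 9 7 10) =[0, 1, 2, 16, 13, 4, 6, 10, 9, 7, 3, 11, 12, 8, 14, 15, 5]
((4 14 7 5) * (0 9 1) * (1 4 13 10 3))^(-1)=(0 1 3 10 13 5 7 14 4 9)=[1, 3, 2, 10, 9, 7, 6, 14, 8, 0, 13, 11, 12, 5, 4]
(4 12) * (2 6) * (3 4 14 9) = (2 6)(3 4 12 14 9) = [0, 1, 6, 4, 12, 5, 2, 7, 8, 3, 10, 11, 14, 13, 9]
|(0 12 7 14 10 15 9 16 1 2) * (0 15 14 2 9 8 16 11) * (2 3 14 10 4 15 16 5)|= |(0 12 7 3 14 4 15 8 5 2 16 1 9 11)|= 14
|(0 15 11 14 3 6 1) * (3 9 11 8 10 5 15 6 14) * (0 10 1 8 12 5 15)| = 8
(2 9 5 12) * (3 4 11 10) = (2 9 5 12)(3 4 11 10) = [0, 1, 9, 4, 11, 12, 6, 7, 8, 5, 3, 10, 2]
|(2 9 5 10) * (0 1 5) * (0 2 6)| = |(0 1 5 10 6)(2 9)| = 10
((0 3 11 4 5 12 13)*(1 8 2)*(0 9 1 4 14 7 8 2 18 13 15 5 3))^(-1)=(1 9 13 18 8 7 14 11 3 4 2)(5 15 12)=[0, 9, 1, 4, 2, 15, 6, 14, 7, 13, 10, 3, 5, 18, 11, 12, 16, 17, 8]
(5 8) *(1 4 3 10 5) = (1 4 3 10 5 8) = [0, 4, 2, 10, 3, 8, 6, 7, 1, 9, 5]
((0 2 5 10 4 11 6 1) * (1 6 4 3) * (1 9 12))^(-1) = (0 1 12 9 3 10 5 2)(4 11) = [1, 12, 0, 10, 11, 2, 6, 7, 8, 3, 5, 4, 9]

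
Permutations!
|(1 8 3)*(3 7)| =|(1 8 7 3)| =4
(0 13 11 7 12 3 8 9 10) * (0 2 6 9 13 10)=(0 10 2 6 9)(3 8 13 11 7 12)=[10, 1, 6, 8, 4, 5, 9, 12, 13, 0, 2, 7, 3, 11]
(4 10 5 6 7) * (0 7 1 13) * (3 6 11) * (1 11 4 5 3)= [7, 13, 2, 6, 10, 4, 11, 5, 8, 9, 3, 1, 12, 0]= (0 7 5 4 10 3 6 11 1 13)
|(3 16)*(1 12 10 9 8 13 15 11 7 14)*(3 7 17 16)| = 12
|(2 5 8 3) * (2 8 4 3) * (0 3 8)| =4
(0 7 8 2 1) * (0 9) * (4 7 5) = (0 5 4 7 8 2 1 9) = [5, 9, 1, 3, 7, 4, 6, 8, 2, 0]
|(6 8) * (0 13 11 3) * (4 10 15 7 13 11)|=|(0 11 3)(4 10 15 7 13)(6 8)|=30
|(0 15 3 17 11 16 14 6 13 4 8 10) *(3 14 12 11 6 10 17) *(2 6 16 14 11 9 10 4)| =|(0 15 11 14 4 8 17 16 12 9 10)(2 6 13)| =33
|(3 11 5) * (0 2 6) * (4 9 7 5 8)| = 21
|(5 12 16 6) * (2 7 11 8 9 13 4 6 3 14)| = |(2 7 11 8 9 13 4 6 5 12 16 3 14)| = 13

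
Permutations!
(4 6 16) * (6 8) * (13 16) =(4 8 6 13 16) =[0, 1, 2, 3, 8, 5, 13, 7, 6, 9, 10, 11, 12, 16, 14, 15, 4]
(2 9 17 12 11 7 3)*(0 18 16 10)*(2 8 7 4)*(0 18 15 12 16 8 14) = (0 15 12 11 4 2 9 17 16 10 18 8 7 3 14) = [15, 1, 9, 14, 2, 5, 6, 3, 7, 17, 18, 4, 11, 13, 0, 12, 10, 16, 8]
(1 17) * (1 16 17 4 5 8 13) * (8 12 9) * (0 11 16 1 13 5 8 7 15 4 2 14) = (0 11 16 17 1 2 14)(4 8 5 12 9 7 15) = [11, 2, 14, 3, 8, 12, 6, 15, 5, 7, 10, 16, 9, 13, 0, 4, 17, 1]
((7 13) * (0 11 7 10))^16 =(0 11 7 13 10) =[11, 1, 2, 3, 4, 5, 6, 13, 8, 9, 0, 7, 12, 10]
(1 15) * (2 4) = [0, 15, 4, 3, 2, 5, 6, 7, 8, 9, 10, 11, 12, 13, 14, 1] = (1 15)(2 4)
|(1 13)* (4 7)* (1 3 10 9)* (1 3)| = |(1 13)(3 10 9)(4 7)| = 6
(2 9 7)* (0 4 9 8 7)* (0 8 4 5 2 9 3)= (0 5 2 4 3)(7 9 8)= [5, 1, 4, 0, 3, 2, 6, 9, 7, 8]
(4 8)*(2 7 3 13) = (2 7 3 13)(4 8) = [0, 1, 7, 13, 8, 5, 6, 3, 4, 9, 10, 11, 12, 2]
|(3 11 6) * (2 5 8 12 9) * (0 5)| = |(0 5 8 12 9 2)(3 11 6)| = 6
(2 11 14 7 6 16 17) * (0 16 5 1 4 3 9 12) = (0 16 17 2 11 14 7 6 5 1 4 3 9 12) = [16, 4, 11, 9, 3, 1, 5, 6, 8, 12, 10, 14, 0, 13, 7, 15, 17, 2]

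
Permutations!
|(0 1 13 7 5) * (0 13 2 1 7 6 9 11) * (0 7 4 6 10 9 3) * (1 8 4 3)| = 30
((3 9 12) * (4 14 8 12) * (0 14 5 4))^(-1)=[9, 1, 2, 12, 5, 4, 6, 7, 14, 3, 10, 11, 8, 13, 0]=(0 9 3 12 8 14)(4 5)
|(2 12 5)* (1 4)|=6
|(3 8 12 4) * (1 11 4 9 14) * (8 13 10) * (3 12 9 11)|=|(1 3 13 10 8 9 14)(4 12 11)|=21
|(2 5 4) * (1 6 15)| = 3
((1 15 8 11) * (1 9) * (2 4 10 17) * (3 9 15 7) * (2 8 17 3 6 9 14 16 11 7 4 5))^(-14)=(1 9 6 7 8 17 15 11 16 14 3 10 4)=[0, 9, 2, 10, 1, 5, 7, 8, 17, 6, 4, 16, 12, 13, 3, 11, 14, 15]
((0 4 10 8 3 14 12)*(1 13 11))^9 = (0 10 3 12 4 8 14) = [10, 1, 2, 12, 8, 5, 6, 7, 14, 9, 3, 11, 4, 13, 0]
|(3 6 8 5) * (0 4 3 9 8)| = 12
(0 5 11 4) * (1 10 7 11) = (0 5 1 10 7 11 4) = [5, 10, 2, 3, 0, 1, 6, 11, 8, 9, 7, 4]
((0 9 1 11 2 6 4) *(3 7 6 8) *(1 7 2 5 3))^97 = (0 7 4 9 6)(1 11 5 3 2 8) = [7, 11, 8, 2, 9, 3, 0, 4, 1, 6, 10, 5]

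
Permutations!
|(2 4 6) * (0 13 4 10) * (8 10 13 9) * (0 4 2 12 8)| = |(0 9)(2 13)(4 6 12 8 10)| = 10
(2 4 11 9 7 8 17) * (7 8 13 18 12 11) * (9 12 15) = (2 4 7 13 18 15 9 8 17)(11 12) = [0, 1, 4, 3, 7, 5, 6, 13, 17, 8, 10, 12, 11, 18, 14, 9, 16, 2, 15]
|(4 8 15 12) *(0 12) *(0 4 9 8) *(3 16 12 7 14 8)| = 12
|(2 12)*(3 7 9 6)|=4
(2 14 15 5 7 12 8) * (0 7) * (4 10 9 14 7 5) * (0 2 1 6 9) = [5, 6, 7, 3, 10, 2, 9, 12, 1, 14, 0, 11, 8, 13, 15, 4] = (0 5 2 7 12 8 1 6 9 14 15 4 10)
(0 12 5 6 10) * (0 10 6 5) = (0 12) = [12, 1, 2, 3, 4, 5, 6, 7, 8, 9, 10, 11, 0]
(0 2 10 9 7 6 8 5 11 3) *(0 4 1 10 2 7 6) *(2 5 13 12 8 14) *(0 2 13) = [7, 10, 5, 4, 1, 11, 14, 2, 0, 6, 9, 3, 8, 12, 13] = (0 7 2 5 11 3 4 1 10 9 6 14 13 12 8)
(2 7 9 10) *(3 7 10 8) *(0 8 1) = [8, 0, 10, 7, 4, 5, 6, 9, 3, 1, 2] = (0 8 3 7 9 1)(2 10)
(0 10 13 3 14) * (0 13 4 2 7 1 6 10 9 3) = (0 9 3 14 13)(1 6 10 4 2 7) = [9, 6, 7, 14, 2, 5, 10, 1, 8, 3, 4, 11, 12, 0, 13]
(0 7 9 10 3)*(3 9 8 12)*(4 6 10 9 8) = (0 7 4 6 10 8 12 3) = [7, 1, 2, 0, 6, 5, 10, 4, 12, 9, 8, 11, 3]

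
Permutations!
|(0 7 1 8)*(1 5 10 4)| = 7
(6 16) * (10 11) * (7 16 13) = (6 13 7 16)(10 11) = [0, 1, 2, 3, 4, 5, 13, 16, 8, 9, 11, 10, 12, 7, 14, 15, 6]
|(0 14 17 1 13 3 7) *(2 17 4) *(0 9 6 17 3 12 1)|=9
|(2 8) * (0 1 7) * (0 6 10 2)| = |(0 1 7 6 10 2 8)| = 7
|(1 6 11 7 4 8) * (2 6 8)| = |(1 8)(2 6 11 7 4)| = 10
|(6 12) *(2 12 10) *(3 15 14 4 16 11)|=|(2 12 6 10)(3 15 14 4 16 11)|=12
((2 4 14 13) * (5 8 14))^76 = (2 14 5)(4 13 8) = [0, 1, 14, 3, 13, 2, 6, 7, 4, 9, 10, 11, 12, 8, 5]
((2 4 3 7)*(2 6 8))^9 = (2 7)(3 8)(4 6) = [0, 1, 7, 8, 6, 5, 4, 2, 3]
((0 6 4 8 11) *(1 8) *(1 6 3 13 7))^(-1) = [11, 7, 2, 0, 6, 5, 4, 13, 1, 9, 10, 8, 12, 3] = (0 11 8 1 7 13 3)(4 6)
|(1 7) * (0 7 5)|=|(0 7 1 5)|=4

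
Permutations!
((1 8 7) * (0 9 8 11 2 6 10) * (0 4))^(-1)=(0 4 10 6 2 11 1 7 8 9)=[4, 7, 11, 3, 10, 5, 2, 8, 9, 0, 6, 1]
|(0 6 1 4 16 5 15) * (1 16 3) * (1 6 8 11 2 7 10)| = |(0 8 11 2 7 10 1 4 3 6 16 5 15)| = 13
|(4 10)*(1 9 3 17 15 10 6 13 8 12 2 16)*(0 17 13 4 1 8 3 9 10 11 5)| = |(0 17 15 11 5)(1 10)(2 16 8 12)(3 13)(4 6)| = 20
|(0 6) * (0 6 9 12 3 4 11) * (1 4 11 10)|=15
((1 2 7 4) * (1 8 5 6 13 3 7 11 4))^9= (1 7 3 13 6 5 8 4 11 2)= [0, 7, 1, 13, 11, 8, 5, 3, 4, 9, 10, 2, 12, 6]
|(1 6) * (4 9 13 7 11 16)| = |(1 6)(4 9 13 7 11 16)| = 6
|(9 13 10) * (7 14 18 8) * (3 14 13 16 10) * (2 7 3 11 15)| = 60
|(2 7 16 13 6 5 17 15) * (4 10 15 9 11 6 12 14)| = |(2 7 16 13 12 14 4 10 15)(5 17 9 11 6)| = 45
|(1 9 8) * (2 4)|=6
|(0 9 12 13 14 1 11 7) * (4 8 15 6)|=|(0 9 12 13 14 1 11 7)(4 8 15 6)|=8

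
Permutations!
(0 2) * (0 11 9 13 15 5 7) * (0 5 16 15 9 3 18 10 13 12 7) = (0 2 11 3 18 10 13 9 12 7 5)(15 16) = [2, 1, 11, 18, 4, 0, 6, 5, 8, 12, 13, 3, 7, 9, 14, 16, 15, 17, 10]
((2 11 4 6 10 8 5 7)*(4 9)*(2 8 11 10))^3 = (2 9)(4 10)(6 11) = [0, 1, 9, 3, 10, 5, 11, 7, 8, 2, 4, 6]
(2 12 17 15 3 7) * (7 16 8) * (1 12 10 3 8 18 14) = [0, 12, 10, 16, 4, 5, 6, 2, 7, 9, 3, 11, 17, 13, 1, 8, 18, 15, 14] = (1 12 17 15 8 7 2 10 3 16 18 14)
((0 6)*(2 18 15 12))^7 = (0 6)(2 12 15 18) = [6, 1, 12, 3, 4, 5, 0, 7, 8, 9, 10, 11, 15, 13, 14, 18, 16, 17, 2]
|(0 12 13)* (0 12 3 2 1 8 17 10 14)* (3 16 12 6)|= 12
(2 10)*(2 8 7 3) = (2 10 8 7 3) = [0, 1, 10, 2, 4, 5, 6, 3, 7, 9, 8]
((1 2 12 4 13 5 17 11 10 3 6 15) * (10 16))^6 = [0, 17, 11, 4, 10, 6, 13, 7, 8, 9, 12, 1, 16, 3, 14, 5, 2, 15] = (1 17 15 5 6 13 3 4 10 12 16 2 11)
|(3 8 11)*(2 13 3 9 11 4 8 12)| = 4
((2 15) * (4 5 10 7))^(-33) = (2 15)(4 7 10 5) = [0, 1, 15, 3, 7, 4, 6, 10, 8, 9, 5, 11, 12, 13, 14, 2]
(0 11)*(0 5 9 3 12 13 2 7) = (0 11 5 9 3 12 13 2 7) = [11, 1, 7, 12, 4, 9, 6, 0, 8, 3, 10, 5, 13, 2]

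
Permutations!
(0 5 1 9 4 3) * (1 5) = (0 1 9 4 3) = [1, 9, 2, 0, 3, 5, 6, 7, 8, 4]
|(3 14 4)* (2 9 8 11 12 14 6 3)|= |(2 9 8 11 12 14 4)(3 6)|= 14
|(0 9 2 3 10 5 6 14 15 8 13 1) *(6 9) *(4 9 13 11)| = |(0 6 14 15 8 11 4 9 2 3 10 5 13 1)| = 14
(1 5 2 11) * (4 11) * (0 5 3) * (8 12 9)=(0 5 2 4 11 1 3)(8 12 9)=[5, 3, 4, 0, 11, 2, 6, 7, 12, 8, 10, 1, 9]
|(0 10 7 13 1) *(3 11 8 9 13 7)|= 8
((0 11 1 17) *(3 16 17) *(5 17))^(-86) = [5, 0, 2, 11, 4, 3, 6, 7, 8, 9, 10, 17, 12, 13, 14, 15, 1, 16] = (0 5 3 11 17 16 1)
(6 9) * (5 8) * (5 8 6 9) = [0, 1, 2, 3, 4, 6, 5, 7, 8, 9] = (9)(5 6)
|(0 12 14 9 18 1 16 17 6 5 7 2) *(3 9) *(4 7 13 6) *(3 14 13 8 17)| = |(0 12 13 6 5 8 17 4 7 2)(1 16 3 9 18)| = 10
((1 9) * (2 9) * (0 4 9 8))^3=(0 1)(2 4)(8 9)=[1, 0, 4, 3, 2, 5, 6, 7, 9, 8]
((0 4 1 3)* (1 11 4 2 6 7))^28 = [1, 6, 3, 7, 4, 5, 0, 2, 8, 9, 10, 11] = (11)(0 1 6)(2 3 7)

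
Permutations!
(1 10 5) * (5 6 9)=(1 10 6 9 5)=[0, 10, 2, 3, 4, 1, 9, 7, 8, 5, 6]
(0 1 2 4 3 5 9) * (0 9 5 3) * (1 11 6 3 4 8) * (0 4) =(0 11 6 3)(1 2 8) =[11, 2, 8, 0, 4, 5, 3, 7, 1, 9, 10, 6]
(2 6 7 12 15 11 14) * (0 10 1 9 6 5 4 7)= (0 10 1 9 6)(2 5 4 7 12 15 11 14)= [10, 9, 5, 3, 7, 4, 0, 12, 8, 6, 1, 14, 15, 13, 2, 11]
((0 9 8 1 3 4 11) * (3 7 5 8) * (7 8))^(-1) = [11, 8, 2, 9, 3, 7, 6, 5, 1, 0, 10, 4] = (0 11 4 3 9)(1 8)(5 7)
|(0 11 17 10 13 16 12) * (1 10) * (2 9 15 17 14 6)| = 13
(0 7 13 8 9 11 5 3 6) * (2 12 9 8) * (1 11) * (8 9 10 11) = (0 7 13 2 12 10 11 5 3 6)(1 8 9) = [7, 8, 12, 6, 4, 3, 0, 13, 9, 1, 11, 5, 10, 2]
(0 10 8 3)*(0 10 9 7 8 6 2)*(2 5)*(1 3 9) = (0 1 3 10 6 5 2)(7 8 9) = [1, 3, 0, 10, 4, 2, 5, 8, 9, 7, 6]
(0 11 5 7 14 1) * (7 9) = (0 11 5 9 7 14 1) = [11, 0, 2, 3, 4, 9, 6, 14, 8, 7, 10, 5, 12, 13, 1]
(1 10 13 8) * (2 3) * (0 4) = (0 4)(1 10 13 8)(2 3) = [4, 10, 3, 2, 0, 5, 6, 7, 1, 9, 13, 11, 12, 8]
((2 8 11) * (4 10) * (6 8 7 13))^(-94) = [0, 1, 13, 3, 4, 5, 11, 6, 2, 9, 10, 7, 12, 8] = (2 13 8)(6 11 7)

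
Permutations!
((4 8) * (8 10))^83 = (4 8 10) = [0, 1, 2, 3, 8, 5, 6, 7, 10, 9, 4]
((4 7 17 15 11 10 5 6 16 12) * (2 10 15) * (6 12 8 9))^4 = (2 4 10 7 5 17 12) = [0, 1, 4, 3, 10, 17, 6, 5, 8, 9, 7, 11, 2, 13, 14, 15, 16, 12]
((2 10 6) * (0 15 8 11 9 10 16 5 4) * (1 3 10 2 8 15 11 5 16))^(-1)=[4, 2, 9, 1, 5, 8, 10, 7, 6, 11, 3, 0, 12, 13, 14, 15, 16]=(16)(0 4 5 8 6 10 3 1 2 9 11)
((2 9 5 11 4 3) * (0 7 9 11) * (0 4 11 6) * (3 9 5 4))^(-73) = [6, 1, 3, 5, 9, 7, 2, 0, 8, 4, 10, 11] = (11)(0 6 2 3 5 7)(4 9)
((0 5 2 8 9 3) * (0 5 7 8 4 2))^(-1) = (0 5 3 9 8 7)(2 4) = [5, 1, 4, 9, 2, 3, 6, 0, 7, 8]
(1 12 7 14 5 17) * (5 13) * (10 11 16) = (1 12 7 14 13 5 17)(10 11 16) = [0, 12, 2, 3, 4, 17, 6, 14, 8, 9, 11, 16, 7, 5, 13, 15, 10, 1]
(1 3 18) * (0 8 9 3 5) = (0 8 9 3 18 1 5) = [8, 5, 2, 18, 4, 0, 6, 7, 9, 3, 10, 11, 12, 13, 14, 15, 16, 17, 1]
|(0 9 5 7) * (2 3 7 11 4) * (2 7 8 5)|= |(0 9 2 3 8 5 11 4 7)|= 9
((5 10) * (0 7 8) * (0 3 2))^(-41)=[2, 1, 3, 8, 4, 10, 6, 0, 7, 9, 5]=(0 2 3 8 7)(5 10)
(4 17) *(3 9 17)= (3 9 17 4)= [0, 1, 2, 9, 3, 5, 6, 7, 8, 17, 10, 11, 12, 13, 14, 15, 16, 4]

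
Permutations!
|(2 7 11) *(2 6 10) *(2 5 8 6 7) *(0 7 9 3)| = |(0 7 11 9 3)(5 8 6 10)| = 20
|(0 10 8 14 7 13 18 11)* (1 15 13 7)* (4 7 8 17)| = |(0 10 17 4 7 8 14 1 15 13 18 11)| = 12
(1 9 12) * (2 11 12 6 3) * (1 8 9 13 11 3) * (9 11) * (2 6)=(1 13 9 2 3 6)(8 11 12)=[0, 13, 3, 6, 4, 5, 1, 7, 11, 2, 10, 12, 8, 9]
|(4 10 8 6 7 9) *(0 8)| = 7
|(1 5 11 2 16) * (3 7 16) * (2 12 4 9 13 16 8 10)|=|(1 5 11 12 4 9 13 16)(2 3 7 8 10)|=40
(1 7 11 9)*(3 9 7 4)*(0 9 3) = (0 9 1 4)(7 11) = [9, 4, 2, 3, 0, 5, 6, 11, 8, 1, 10, 7]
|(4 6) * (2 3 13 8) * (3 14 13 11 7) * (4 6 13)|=15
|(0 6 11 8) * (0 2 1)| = 6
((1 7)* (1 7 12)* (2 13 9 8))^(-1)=[0, 12, 8, 3, 4, 5, 6, 7, 9, 13, 10, 11, 1, 2]=(1 12)(2 8 9 13)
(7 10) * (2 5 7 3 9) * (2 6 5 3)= (2 3 9 6 5 7 10)= [0, 1, 3, 9, 4, 7, 5, 10, 8, 6, 2]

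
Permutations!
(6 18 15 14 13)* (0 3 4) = [3, 1, 2, 4, 0, 5, 18, 7, 8, 9, 10, 11, 12, 6, 13, 14, 16, 17, 15] = (0 3 4)(6 18 15 14 13)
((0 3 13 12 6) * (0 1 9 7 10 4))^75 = (0 1)(3 9)(4 6)(7 13)(10 12) = [1, 0, 2, 9, 6, 5, 4, 13, 8, 3, 12, 11, 10, 7]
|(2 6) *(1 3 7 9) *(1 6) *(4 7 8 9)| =6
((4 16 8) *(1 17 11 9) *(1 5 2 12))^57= (1 17 11 9 5 2 12)= [0, 17, 12, 3, 4, 2, 6, 7, 8, 5, 10, 9, 1, 13, 14, 15, 16, 11]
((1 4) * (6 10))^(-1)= (1 4)(6 10)= [0, 4, 2, 3, 1, 5, 10, 7, 8, 9, 6]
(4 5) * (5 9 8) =[0, 1, 2, 3, 9, 4, 6, 7, 5, 8] =(4 9 8 5)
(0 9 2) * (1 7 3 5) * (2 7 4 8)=(0 9 7 3 5 1 4 8 2)=[9, 4, 0, 5, 8, 1, 6, 3, 2, 7]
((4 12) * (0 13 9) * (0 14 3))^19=(0 3 14 9 13)(4 12)=[3, 1, 2, 14, 12, 5, 6, 7, 8, 13, 10, 11, 4, 0, 9]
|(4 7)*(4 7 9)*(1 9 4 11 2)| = 4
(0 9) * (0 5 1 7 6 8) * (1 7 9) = [1, 9, 2, 3, 4, 7, 8, 6, 0, 5] = (0 1 9 5 7 6 8)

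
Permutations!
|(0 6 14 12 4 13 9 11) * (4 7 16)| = 10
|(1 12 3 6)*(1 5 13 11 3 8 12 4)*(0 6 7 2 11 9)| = 20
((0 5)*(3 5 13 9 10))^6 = (13) = [0, 1, 2, 3, 4, 5, 6, 7, 8, 9, 10, 11, 12, 13]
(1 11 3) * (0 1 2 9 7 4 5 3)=(0 1 11)(2 9 7 4 5 3)=[1, 11, 9, 2, 5, 3, 6, 4, 8, 7, 10, 0]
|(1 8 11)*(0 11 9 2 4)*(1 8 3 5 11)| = 9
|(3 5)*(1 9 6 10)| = 4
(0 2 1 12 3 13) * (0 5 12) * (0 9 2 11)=[11, 9, 1, 13, 4, 12, 6, 7, 8, 2, 10, 0, 3, 5]=(0 11)(1 9 2)(3 13 5 12)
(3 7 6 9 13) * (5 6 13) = [0, 1, 2, 7, 4, 6, 9, 13, 8, 5, 10, 11, 12, 3] = (3 7 13)(5 6 9)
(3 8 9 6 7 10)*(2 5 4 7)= (2 5 4 7 10 3 8 9 6)= [0, 1, 5, 8, 7, 4, 2, 10, 9, 6, 3]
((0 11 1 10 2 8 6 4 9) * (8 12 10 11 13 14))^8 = (0 13 14 8 6 4 9)(2 10 12) = [13, 1, 10, 3, 9, 5, 4, 7, 6, 0, 12, 11, 2, 14, 8]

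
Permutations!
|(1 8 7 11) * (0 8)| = 5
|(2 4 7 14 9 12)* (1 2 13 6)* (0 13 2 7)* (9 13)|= |(0 9 12 2 4)(1 7 14 13 6)|= 5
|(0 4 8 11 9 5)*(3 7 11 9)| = 15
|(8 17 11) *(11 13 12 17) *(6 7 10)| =|(6 7 10)(8 11)(12 17 13)| =6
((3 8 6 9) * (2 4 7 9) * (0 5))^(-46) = [0, 1, 9, 2, 3, 5, 7, 8, 4, 6] = (2 9 6 7 8 4 3)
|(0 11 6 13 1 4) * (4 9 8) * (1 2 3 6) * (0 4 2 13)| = 8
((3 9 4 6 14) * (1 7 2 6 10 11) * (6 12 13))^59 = (1 11 10 4 9 3 14 6 13 12 2 7) = [0, 11, 7, 14, 9, 5, 13, 1, 8, 3, 4, 10, 2, 12, 6]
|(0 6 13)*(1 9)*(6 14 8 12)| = |(0 14 8 12 6 13)(1 9)| = 6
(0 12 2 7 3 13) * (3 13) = (0 12 2 7 13) = [12, 1, 7, 3, 4, 5, 6, 13, 8, 9, 10, 11, 2, 0]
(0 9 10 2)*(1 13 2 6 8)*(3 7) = (0 9 10 6 8 1 13 2)(3 7) = [9, 13, 0, 7, 4, 5, 8, 3, 1, 10, 6, 11, 12, 2]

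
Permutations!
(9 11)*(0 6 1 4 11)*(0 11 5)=(0 6 1 4 5)(9 11)=[6, 4, 2, 3, 5, 0, 1, 7, 8, 11, 10, 9]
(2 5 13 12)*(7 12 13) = (13)(2 5 7 12) = [0, 1, 5, 3, 4, 7, 6, 12, 8, 9, 10, 11, 2, 13]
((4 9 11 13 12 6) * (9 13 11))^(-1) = (4 6 12 13) = [0, 1, 2, 3, 6, 5, 12, 7, 8, 9, 10, 11, 13, 4]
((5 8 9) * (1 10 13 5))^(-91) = [0, 9, 2, 3, 4, 13, 6, 7, 5, 8, 1, 11, 12, 10] = (1 9 8 5 13 10)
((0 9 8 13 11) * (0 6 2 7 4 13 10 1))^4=(0 1 10 8 9)(2 11 4)(6 13 7)=[1, 10, 11, 3, 2, 5, 13, 6, 9, 0, 8, 4, 12, 7]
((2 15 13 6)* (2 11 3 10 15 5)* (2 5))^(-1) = [0, 1, 2, 11, 4, 5, 13, 7, 8, 9, 3, 6, 12, 15, 14, 10] = (3 11 6 13 15 10)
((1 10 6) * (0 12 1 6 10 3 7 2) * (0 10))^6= [10, 12, 7, 1, 4, 5, 6, 3, 8, 9, 2, 11, 0]= (0 10 2 7 3 1 12)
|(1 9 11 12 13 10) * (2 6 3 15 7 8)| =6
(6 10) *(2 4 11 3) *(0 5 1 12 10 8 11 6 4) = (0 5 1 12 10 4 6 8 11 3 2) = [5, 12, 0, 2, 6, 1, 8, 7, 11, 9, 4, 3, 10]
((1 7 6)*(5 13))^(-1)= (1 6 7)(5 13)= [0, 6, 2, 3, 4, 13, 7, 1, 8, 9, 10, 11, 12, 5]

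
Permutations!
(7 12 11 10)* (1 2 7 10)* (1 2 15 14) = (1 15 14)(2 7 12 11) = [0, 15, 7, 3, 4, 5, 6, 12, 8, 9, 10, 2, 11, 13, 1, 14]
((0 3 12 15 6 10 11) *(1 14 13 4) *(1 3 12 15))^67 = (0 12 1 14 13 4 3 15 6 10 11) = [12, 14, 2, 15, 3, 5, 10, 7, 8, 9, 11, 0, 1, 4, 13, 6]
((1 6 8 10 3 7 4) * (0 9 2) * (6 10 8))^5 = (10)(0 2 9) = [2, 1, 9, 3, 4, 5, 6, 7, 8, 0, 10]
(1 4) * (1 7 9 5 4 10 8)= (1 10 8)(4 7 9 5)= [0, 10, 2, 3, 7, 4, 6, 9, 1, 5, 8]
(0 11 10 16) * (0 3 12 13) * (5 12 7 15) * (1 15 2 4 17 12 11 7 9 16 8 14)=(0 7 2 4 17 12 13)(1 15 5 11 10 8 14)(3 9 16)=[7, 15, 4, 9, 17, 11, 6, 2, 14, 16, 8, 10, 13, 0, 1, 5, 3, 12]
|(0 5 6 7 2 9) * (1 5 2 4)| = |(0 2 9)(1 5 6 7 4)| = 15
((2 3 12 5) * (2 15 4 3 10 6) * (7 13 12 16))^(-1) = (2 6 10)(3 4 15 5 12 13 7 16) = [0, 1, 6, 4, 15, 12, 10, 16, 8, 9, 2, 11, 13, 7, 14, 5, 3]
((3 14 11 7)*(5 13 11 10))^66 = (3 5 7 10 11 14 13) = [0, 1, 2, 5, 4, 7, 6, 10, 8, 9, 11, 14, 12, 3, 13]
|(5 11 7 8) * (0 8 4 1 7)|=12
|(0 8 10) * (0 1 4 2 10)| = 4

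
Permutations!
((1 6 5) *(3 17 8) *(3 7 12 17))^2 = (1 5 6)(7 17)(8 12) = [0, 5, 2, 3, 4, 6, 1, 17, 12, 9, 10, 11, 8, 13, 14, 15, 16, 7]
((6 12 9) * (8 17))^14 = (17)(6 9 12) = [0, 1, 2, 3, 4, 5, 9, 7, 8, 12, 10, 11, 6, 13, 14, 15, 16, 17]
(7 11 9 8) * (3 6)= [0, 1, 2, 6, 4, 5, 3, 11, 7, 8, 10, 9]= (3 6)(7 11 9 8)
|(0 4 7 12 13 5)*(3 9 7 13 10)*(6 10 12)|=|(0 4 13 5)(3 9 7 6 10)|=20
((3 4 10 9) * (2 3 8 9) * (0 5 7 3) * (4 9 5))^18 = (0 10)(2 4)(3 5 9 7 8) = [10, 1, 4, 5, 2, 9, 6, 8, 3, 7, 0]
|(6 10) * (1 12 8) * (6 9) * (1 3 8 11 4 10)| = |(1 12 11 4 10 9 6)(3 8)| = 14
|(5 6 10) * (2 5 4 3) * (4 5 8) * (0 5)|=4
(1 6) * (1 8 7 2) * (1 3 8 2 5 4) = (1 6 2 3 8 7 5 4) = [0, 6, 3, 8, 1, 4, 2, 5, 7]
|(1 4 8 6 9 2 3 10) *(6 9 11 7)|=|(1 4 8 9 2 3 10)(6 11 7)|=21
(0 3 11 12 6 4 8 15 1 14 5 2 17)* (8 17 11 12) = [3, 14, 11, 12, 17, 2, 4, 7, 15, 9, 10, 8, 6, 13, 5, 1, 16, 0] = (0 3 12 6 4 17)(1 14 5 2 11 8 15)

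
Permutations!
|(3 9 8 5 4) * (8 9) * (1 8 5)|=6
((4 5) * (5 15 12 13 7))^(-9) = [0, 1, 2, 3, 13, 12, 6, 15, 8, 9, 10, 11, 5, 4, 14, 7] = (4 13)(5 12)(7 15)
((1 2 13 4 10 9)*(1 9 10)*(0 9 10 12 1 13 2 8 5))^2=(13)(0 10 1 5 9 12 8)=[10, 5, 2, 3, 4, 9, 6, 7, 0, 12, 1, 11, 8, 13]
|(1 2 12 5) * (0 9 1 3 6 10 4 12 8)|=30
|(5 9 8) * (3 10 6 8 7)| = |(3 10 6 8 5 9 7)| = 7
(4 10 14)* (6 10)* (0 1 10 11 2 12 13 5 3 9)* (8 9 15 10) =(0 1 8 9)(2 12 13 5 3 15 10 14 4 6 11) =[1, 8, 12, 15, 6, 3, 11, 7, 9, 0, 14, 2, 13, 5, 4, 10]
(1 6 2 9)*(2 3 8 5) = (1 6 3 8 5 2 9) = [0, 6, 9, 8, 4, 2, 3, 7, 5, 1]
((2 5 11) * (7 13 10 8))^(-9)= (7 8 10 13)= [0, 1, 2, 3, 4, 5, 6, 8, 10, 9, 13, 11, 12, 7]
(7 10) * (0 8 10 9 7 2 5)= (0 8 10 2 5)(7 9)= [8, 1, 5, 3, 4, 0, 6, 9, 10, 7, 2]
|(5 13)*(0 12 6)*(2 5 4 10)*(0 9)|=20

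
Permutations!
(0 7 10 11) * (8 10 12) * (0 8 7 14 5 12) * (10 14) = (0 10 11 8 14 5 12 7) = [10, 1, 2, 3, 4, 12, 6, 0, 14, 9, 11, 8, 7, 13, 5]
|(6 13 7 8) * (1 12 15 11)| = 4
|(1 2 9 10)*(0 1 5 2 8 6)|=|(0 1 8 6)(2 9 10 5)|=4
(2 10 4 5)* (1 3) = (1 3)(2 10 4 5) = [0, 3, 10, 1, 5, 2, 6, 7, 8, 9, 4]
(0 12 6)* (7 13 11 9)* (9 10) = (0 12 6)(7 13 11 10 9) = [12, 1, 2, 3, 4, 5, 0, 13, 8, 7, 9, 10, 6, 11]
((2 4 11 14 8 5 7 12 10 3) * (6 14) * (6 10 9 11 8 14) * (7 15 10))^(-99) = (2 3 10 15 5 8 4)(7 12 9 11) = [0, 1, 3, 10, 2, 8, 6, 12, 4, 11, 15, 7, 9, 13, 14, 5]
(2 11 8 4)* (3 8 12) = (2 11 12 3 8 4) = [0, 1, 11, 8, 2, 5, 6, 7, 4, 9, 10, 12, 3]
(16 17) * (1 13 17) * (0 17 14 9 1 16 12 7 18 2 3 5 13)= (0 17 12 7 18 2 3 5 13 14 9 1)= [17, 0, 3, 5, 4, 13, 6, 18, 8, 1, 10, 11, 7, 14, 9, 15, 16, 12, 2]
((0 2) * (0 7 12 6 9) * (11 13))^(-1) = [9, 1, 0, 3, 4, 5, 12, 2, 8, 6, 10, 13, 7, 11] = (0 9 6 12 7 2)(11 13)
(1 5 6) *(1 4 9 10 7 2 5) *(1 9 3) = (1 9 10 7 2 5 6 4 3) = [0, 9, 5, 1, 3, 6, 4, 2, 8, 10, 7]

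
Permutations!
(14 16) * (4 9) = (4 9)(14 16) = [0, 1, 2, 3, 9, 5, 6, 7, 8, 4, 10, 11, 12, 13, 16, 15, 14]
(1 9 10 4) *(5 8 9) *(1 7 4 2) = [0, 5, 1, 3, 7, 8, 6, 4, 9, 10, 2] = (1 5 8 9 10 2)(4 7)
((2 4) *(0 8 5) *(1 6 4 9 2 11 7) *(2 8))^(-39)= (0 2 9 8 5)(1 6 4 11 7)= [2, 6, 9, 3, 11, 0, 4, 1, 5, 8, 10, 7]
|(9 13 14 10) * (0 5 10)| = 6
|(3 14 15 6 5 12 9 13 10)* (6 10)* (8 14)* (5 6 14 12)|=8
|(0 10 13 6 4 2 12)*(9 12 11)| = 9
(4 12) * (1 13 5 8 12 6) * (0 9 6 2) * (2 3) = (0 9 6 1 13 5 8 12 4 3 2) = [9, 13, 0, 2, 3, 8, 1, 7, 12, 6, 10, 11, 4, 5]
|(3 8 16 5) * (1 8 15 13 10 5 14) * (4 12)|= |(1 8 16 14)(3 15 13 10 5)(4 12)|= 20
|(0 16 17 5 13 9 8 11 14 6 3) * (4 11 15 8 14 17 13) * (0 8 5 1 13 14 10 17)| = |(0 16 14 6 3 8 15 5 4 11)(1 13 9 10 17)| = 10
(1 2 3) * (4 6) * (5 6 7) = (1 2 3)(4 7 5 6) = [0, 2, 3, 1, 7, 6, 4, 5]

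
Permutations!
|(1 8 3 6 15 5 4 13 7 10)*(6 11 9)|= 12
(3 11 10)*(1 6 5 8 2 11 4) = (1 6 5 8 2 11 10 3 4) = [0, 6, 11, 4, 1, 8, 5, 7, 2, 9, 3, 10]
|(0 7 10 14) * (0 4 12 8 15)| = 8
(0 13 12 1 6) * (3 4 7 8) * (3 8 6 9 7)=(0 13 12 1 9 7 6)(3 4)=[13, 9, 2, 4, 3, 5, 0, 6, 8, 7, 10, 11, 1, 12]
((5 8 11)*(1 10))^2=(5 11 8)=[0, 1, 2, 3, 4, 11, 6, 7, 5, 9, 10, 8]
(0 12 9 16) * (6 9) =[12, 1, 2, 3, 4, 5, 9, 7, 8, 16, 10, 11, 6, 13, 14, 15, 0] =(0 12 6 9 16)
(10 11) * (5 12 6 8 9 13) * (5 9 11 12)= (6 8 11 10 12)(9 13)= [0, 1, 2, 3, 4, 5, 8, 7, 11, 13, 12, 10, 6, 9]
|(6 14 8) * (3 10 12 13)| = 12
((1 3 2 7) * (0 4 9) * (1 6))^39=(9)(1 6 7 2 3)=[0, 6, 3, 1, 4, 5, 7, 2, 8, 9]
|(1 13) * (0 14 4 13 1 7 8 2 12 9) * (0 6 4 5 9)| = |(0 14 5 9 6 4 13 7 8 2 12)| = 11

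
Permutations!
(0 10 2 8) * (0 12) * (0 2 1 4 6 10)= (1 4 6 10)(2 8 12)= [0, 4, 8, 3, 6, 5, 10, 7, 12, 9, 1, 11, 2]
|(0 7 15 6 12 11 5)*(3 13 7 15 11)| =9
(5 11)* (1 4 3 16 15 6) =(1 4 3 16 15 6)(5 11) =[0, 4, 2, 16, 3, 11, 1, 7, 8, 9, 10, 5, 12, 13, 14, 6, 15]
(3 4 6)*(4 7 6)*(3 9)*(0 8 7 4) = (0 8 7 6 9 3 4) = [8, 1, 2, 4, 0, 5, 9, 6, 7, 3]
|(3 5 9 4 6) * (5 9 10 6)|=|(3 9 4 5 10 6)|=6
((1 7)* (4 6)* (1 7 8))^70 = (8) = [0, 1, 2, 3, 4, 5, 6, 7, 8]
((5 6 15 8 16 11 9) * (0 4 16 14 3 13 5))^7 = (0 16 9 4 11) = [16, 1, 2, 3, 11, 5, 6, 7, 8, 4, 10, 0, 12, 13, 14, 15, 9]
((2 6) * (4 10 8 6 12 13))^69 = [0, 1, 6, 3, 13, 5, 8, 7, 10, 9, 4, 11, 2, 12] = (2 6 8 10 4 13 12)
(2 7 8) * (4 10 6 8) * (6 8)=(2 7 4 10 8)=[0, 1, 7, 3, 10, 5, 6, 4, 2, 9, 8]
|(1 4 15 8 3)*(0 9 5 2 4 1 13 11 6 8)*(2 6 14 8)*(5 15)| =60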